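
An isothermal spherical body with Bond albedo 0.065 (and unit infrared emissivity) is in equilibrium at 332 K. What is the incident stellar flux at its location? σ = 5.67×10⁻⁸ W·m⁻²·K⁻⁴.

S ≈ 2950 W/m²

(1−a)S·πr² = σ·4πr²·T⁴ ⇒ S = 4σT⁴/(1−a).
S = 4·5.67×10⁻⁸·1.215×10¹⁰/0.935.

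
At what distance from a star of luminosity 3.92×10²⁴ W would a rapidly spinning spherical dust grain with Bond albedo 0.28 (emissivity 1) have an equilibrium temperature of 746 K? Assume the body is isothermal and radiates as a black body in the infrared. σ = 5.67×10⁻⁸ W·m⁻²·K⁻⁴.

For an isothermal black-emitting sphere, (1−a)S·πr² = σ·4πr²·T⁴ ⇒ S = 4σT⁴/(1−a).
S = 4·5.67×10⁻⁸·(746)⁴/0.720 = 97560 W/m².
Flux falls as S = L/(4πd²), so d = √(L/(4πS)) = √(3.92×10²⁴/(4π·97560)).

d ≈ 1.79×10⁹ m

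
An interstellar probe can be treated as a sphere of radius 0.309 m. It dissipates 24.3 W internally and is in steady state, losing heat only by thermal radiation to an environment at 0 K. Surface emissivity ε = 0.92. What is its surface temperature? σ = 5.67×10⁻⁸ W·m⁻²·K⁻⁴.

T ≈ 140 K

Steady state: internal power = radiated power, P = εσA T⁴.
Radiating area A = 4πr² = 1.200 m².
T⁴ = P/(εσA) = 24.3/(0.92·5.67×10⁻⁸·1.200) = 3.882×10⁸ K⁴.
T = (3.882×10⁸)^(1/4).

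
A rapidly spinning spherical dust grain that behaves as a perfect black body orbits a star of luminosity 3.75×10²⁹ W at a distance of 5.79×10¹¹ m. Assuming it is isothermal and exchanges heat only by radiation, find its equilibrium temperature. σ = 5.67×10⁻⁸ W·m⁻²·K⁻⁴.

T ≈ 792 K

First find the stellar flux at distance d: S = L/(4πd²) = 3.75×10²⁹/(4π·(5.79×10¹¹)²) = 89020 W/m².
For an isothermal sphere, absorbed (1−a)S·πr² = emitted σ·4πr²·T⁴, so T⁴ = (1−a)S/(4σ).
T⁴ = 1.00·89020/(4·5.67×10⁻⁸) = 3.925×10¹¹ K⁴.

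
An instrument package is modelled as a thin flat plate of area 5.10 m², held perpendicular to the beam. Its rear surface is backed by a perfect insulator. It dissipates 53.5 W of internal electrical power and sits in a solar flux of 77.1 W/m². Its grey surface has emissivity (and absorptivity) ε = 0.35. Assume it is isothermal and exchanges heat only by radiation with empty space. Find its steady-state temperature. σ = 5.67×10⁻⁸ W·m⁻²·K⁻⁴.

T ≈ 208 K

At steady state, absorbed solar power + internal power = radiated power.
Absorbed: α·S·A_cross = 0.35·77.1·5.100 = 137.6 W (cross-section A).
Total input = 137.6 + 53.5 = 191.1 W.
Radiated: εσ·A_surf·T⁴ with A_surf = A = 5.100 m².
T⁴ = 191.1/(0.35·5.67×10⁻⁸·5.100) = 1.888×10⁹ K⁴.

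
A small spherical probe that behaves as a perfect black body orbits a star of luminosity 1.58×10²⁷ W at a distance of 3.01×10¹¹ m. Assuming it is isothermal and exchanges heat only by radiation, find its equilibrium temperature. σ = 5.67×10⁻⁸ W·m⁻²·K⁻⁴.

T ≈ 280 K

First find the stellar flux at distance d: S = L/(4πd²) = 1.58×10²⁷/(4π·(3.01×10¹¹)²) = 1388 W/m².
For an isothermal sphere, absorbed (1−a)S·πr² = emitted σ·4πr²·T⁴, so T⁴ = (1−a)S/(4σ).
T⁴ = 1.00·1388/(4·5.67×10⁻⁸) = 6.119×10⁹ K⁴.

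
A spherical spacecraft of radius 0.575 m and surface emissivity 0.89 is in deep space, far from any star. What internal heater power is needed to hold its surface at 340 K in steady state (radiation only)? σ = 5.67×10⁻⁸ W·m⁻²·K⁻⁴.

P = εσ·4πr²·T⁴.
4πr² = 4.155 m²; T⁴ = 1.336×10¹⁰ K⁴.
P = 0.89·5.67×10⁻⁸·4.155·1.336×10¹⁰.

P ≈ 2800 W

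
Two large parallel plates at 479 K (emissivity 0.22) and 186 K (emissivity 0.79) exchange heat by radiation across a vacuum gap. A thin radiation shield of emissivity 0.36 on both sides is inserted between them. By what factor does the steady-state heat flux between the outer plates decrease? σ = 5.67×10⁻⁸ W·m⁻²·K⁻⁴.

factor ≈ 1.95

Without shield: q₀ = σΔ(T⁴)/(1/ε₁+1/ε₂−1) with denominator 4.811.
With shield the two gaps are in series; the resistances add: (1/ε₁+1/ε_s−1)+(1/ε_s+1/ε₂−1) = 6.323+3.044 = 9.367.
Heat-flux ratio q₀/q = 9.367/4.811.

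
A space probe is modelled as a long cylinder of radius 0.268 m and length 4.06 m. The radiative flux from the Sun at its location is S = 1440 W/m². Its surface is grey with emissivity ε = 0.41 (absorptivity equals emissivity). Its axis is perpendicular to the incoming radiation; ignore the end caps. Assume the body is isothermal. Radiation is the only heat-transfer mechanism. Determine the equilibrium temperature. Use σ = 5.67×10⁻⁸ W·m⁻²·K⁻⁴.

T ≈ 300 K

At equilibrium, absorbed power = emitted power.
Absorbing cross-section = 2rL = 2.176 m²; emitting surface = 2πrL = 6.837 m² (ratio π).
εS·A_cross = εσ·A_surf·T⁴  ⇒  T⁴ = S/(πσ)   (ε cancels).
T⁴ = 1440/(π·5.67×10⁻⁸) = 8.084×10⁹ K⁴.
T = (8.084×10⁹)^(1/4).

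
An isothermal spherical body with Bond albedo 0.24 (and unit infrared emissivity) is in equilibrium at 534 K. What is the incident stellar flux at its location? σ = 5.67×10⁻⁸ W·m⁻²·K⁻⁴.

S ≈ 24300 W/m²

(1−a)S·πr² = σ·4πr²·T⁴ ⇒ S = 4σT⁴/(1−a).
S = 4·5.67×10⁻⁸·8.131×10¹⁰/0.760.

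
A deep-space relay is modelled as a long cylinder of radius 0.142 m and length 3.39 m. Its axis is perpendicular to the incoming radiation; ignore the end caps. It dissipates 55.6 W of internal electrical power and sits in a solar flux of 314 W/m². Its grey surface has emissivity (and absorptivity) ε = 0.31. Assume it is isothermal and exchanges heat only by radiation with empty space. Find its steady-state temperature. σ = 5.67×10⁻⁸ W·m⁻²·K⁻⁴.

At steady state, absorbed solar power + internal power = radiated power.
Absorbed: α·S·A_cross = 0.31·314·0.9628 = 93.72 W (cross-section 2rL).
Total input = 93.72 + 55.6 = 149.3 W.
Radiated: εσ·A_surf·T⁴ with A_surf = 2πrL = 3.025 m².
T⁴ = 149.3/(0.31·5.67×10⁻⁸·3.025) = 2.809×10⁹ K⁴.

T ≈ 230 K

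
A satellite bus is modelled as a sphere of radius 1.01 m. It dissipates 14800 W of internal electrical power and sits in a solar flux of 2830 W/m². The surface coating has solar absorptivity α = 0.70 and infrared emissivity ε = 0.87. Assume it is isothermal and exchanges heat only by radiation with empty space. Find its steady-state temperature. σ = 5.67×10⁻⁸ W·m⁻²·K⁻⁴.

T ≈ 428 K

At steady state, absorbed solar power + internal power = radiated power.
Absorbed: α·S·A_cross = 0.70·2830·3.205 = 6349 W (cross-section πr²).
Total input = 6349 + 14800 = 21150 W.
Radiated: εσ·A_surf·T⁴ with A_surf = 4πr² = 12.82 m².
T⁴ = 21150/(0.87·5.67×10⁻⁸·12.82) = 3.344×10¹⁰ K⁴.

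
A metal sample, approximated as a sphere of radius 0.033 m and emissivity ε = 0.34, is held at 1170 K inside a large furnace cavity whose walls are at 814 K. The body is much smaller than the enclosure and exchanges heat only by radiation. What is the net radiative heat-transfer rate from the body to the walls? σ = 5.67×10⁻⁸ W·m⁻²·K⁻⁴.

For a small grey body in a large enclosure: P_net = εσA(T_body⁴ − T_wall⁴).
A = 4πr² = 0.01368 m²; T_body⁴ − T_wall⁴ = 1.874×10¹² − 4.390×10¹¹ = 1.435×10¹² K⁴.
|P_net| = 0.34·5.67×10⁻⁸·0.01368·1.435×10¹².

P_net ≈ 379 W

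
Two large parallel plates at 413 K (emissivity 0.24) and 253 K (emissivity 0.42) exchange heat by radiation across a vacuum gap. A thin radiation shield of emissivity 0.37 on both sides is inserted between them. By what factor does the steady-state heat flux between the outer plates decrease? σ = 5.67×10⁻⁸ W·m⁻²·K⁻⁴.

factor ≈ 1.79

Without shield: q₀ = σΔ(T⁴)/(1/ε₁+1/ε₂−1) with denominator 5.548.
With shield the two gaps are in series; the resistances add: (1/ε₁+1/ε_s−1)+(1/ε_s+1/ε₂−1) = 5.869+4.084 = 9.953.
Heat-flux ratio q₀/q = 9.953/5.548.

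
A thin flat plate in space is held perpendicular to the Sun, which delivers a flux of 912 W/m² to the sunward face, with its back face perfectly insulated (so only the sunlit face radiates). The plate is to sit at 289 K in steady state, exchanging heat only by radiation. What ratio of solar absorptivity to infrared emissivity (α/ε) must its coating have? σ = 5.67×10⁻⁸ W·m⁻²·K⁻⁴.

Balance: αS·A = εσ·1A·T⁴ ⇒ α/ε = σT⁴/S.
α/ε = 5.67×10⁻⁸·(289)⁴/912 = 5.67×10⁻⁸·6.976×10⁹/912.

α/ε ≈ 0.434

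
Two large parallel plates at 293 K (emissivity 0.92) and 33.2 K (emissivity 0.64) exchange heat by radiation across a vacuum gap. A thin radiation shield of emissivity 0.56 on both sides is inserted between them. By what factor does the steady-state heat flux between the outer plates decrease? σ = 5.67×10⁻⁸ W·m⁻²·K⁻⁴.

Without shield: q₀ = σΔ(T⁴)/(1/ε₁+1/ε₂−1) with denominator 1.649.
With shield the two gaps are in series; the resistances add: (1/ε₁+1/ε_s−1)+(1/ε_s+1/ε₂−1) = 1.873+2.348 = 4.221.
Heat-flux ratio q₀/q = 4.221/1.649.

factor ≈ 2.56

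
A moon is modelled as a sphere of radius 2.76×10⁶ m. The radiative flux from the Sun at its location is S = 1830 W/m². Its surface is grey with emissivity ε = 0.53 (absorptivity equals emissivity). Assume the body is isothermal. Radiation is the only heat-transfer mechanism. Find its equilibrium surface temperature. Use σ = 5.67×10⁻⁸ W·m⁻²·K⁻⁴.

T ≈ 300 K

At equilibrium, absorbed power = emitted power.
Absorbing cross-section = πr² = 2.393×10¹³ m²; emitting surface = 4πr² = 9.573×10¹³ m² (ratio 4).
εS·A_cross = εσ·A_surf·T⁴  ⇒  T⁴ = S/(4σ)   (ε cancels).
T⁴ = 1830/(4·5.67×10⁻⁸) = 8.069×10⁹ K⁴.
T = (8.069×10⁹)^(1/4).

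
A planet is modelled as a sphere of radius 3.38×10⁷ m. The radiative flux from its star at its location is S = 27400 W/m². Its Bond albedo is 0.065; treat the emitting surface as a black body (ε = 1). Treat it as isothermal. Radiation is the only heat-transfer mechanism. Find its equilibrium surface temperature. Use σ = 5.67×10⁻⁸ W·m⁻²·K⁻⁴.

T ≈ 580 K

At equilibrium, absorbed power = emitted power.
Absorbing cross-section = πr² = 3.589×10¹⁵ m²; emitting surface = 4πr² = 1.436×10¹⁶ m² (ratio 4).
(1−a)S·A_cross = εσ·A_surf·T⁴  ⇒  T⁴ = (1−a)S/(4σ).
T⁴ = 0.935·27400/(4·5.67×10⁻⁸) = 1.130×10¹¹ K⁴.
T = (1.130×10¹¹)^(1/4).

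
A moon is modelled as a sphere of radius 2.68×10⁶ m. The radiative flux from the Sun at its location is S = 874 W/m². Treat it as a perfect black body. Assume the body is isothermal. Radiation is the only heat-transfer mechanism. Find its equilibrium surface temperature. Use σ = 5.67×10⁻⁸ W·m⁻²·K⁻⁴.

T ≈ 249 K

At equilibrium, absorbed power = emitted power.
Absorbing cross-section = πr² = 2.256×10¹³ m²; emitting surface = 4πr² = 9.026×10¹³ m² (ratio 4).
S·A_cross = εσ·A_surf·T⁴  ⇒  T⁴ = S/(4σ).
T⁴ = 1.00·874/(4·5.67×10⁻⁸) = 3.854×10⁹ K⁴.
T = (3.854×10⁹)^(1/4).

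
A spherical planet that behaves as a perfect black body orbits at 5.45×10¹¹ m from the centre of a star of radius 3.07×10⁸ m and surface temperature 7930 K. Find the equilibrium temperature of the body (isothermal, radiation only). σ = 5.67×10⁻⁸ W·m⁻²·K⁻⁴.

The star's surface emits σT_*⁴; at distance d the flux is S = σT_*⁴(R_*/d)².
S = 5.67×10⁻⁸·(7930)⁴·(3.07×10⁸/5.45×10¹¹)² = 71.15 W/m².
For an isothermal sphere T⁴ = (1−a)S/(4σ) = 3.137×10⁸ K⁴.

T ≈ 133 K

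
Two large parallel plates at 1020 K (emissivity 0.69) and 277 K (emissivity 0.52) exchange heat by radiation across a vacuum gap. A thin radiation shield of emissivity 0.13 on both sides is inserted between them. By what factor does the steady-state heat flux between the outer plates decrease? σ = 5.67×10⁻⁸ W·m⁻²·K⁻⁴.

Without shield: q₀ = σΔ(T⁴)/(1/ε₁+1/ε₂−1) with denominator 2.372.
With shield the two gaps are in series; the resistances add: (1/ε₁+1/ε_s−1)+(1/ε_s+1/ε₂−1) = 8.142+8.615 = 16.76.
Heat-flux ratio q₀/q = 16.76/2.372.

factor ≈ 7.06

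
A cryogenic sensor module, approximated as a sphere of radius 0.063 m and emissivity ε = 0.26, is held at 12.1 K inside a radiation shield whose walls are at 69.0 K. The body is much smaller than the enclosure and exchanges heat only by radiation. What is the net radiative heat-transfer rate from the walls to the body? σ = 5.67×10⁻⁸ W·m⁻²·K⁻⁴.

P_net ≈ 0.0167 W

For a small grey body in a large enclosure: P_net = εσA(T_body⁴ − T_wall⁴).
A = 4πr² = 0.04988 m²; T_body⁴ − T_wall⁴ = 21440 − 2.267×10⁷ = -2.265×10⁷ K⁴.
|P_net| = 0.26·5.67×10⁻⁸·0.04988·2.265×10⁷.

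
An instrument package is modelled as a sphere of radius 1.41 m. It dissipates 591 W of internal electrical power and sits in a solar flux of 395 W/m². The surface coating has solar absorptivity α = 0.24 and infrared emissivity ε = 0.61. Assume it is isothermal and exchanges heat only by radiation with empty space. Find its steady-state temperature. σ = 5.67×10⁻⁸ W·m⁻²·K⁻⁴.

At steady state, absorbed solar power + internal power = radiated power.
Absorbed: α·S·A_cross = 0.24·395·6.246 = 592.1 W (cross-section πr²).
Total input = 592.1 + 591 = 1183 W.
Radiated: εσ·A_surf·T⁴ with A_surf = 4πr² = 24.98 m².
T⁴ = 1183/(0.61·5.67×10⁻⁸·24.98) = 1.369×10⁹ K⁴.

T ≈ 192 K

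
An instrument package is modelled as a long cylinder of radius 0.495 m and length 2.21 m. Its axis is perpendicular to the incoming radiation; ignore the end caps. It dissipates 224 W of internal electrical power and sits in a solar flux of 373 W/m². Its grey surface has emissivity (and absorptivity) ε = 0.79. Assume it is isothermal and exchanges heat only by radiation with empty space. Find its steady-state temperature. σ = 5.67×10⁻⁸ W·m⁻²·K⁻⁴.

T ≈ 230 K

At steady state, absorbed solar power + internal power = radiated power.
Absorbed: α·S·A_cross = 0.79·373·2.188 = 644.7 W (cross-section 2rL).
Total input = 644.7 + 224 = 868.7 W.
Radiated: εσ·A_surf·T⁴ with A_surf = 2πrL = 6.873 m².
T⁴ = 868.7/(0.79·5.67×10⁻⁸·6.873) = 2.822×10⁹ K⁴.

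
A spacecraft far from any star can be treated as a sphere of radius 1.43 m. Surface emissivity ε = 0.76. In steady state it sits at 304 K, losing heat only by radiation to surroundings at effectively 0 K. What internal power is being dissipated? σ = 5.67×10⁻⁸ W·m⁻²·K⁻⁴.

P ≈ 9460 W

Steady state: P = εσA T⁴.
A = 4πr² = 25.70 m²; T⁴ = (304)⁴ = 8.541×10⁹ K⁴.
P = 0.76 × 5.67×10⁻⁸ × 25.70 × 8.541×10⁹.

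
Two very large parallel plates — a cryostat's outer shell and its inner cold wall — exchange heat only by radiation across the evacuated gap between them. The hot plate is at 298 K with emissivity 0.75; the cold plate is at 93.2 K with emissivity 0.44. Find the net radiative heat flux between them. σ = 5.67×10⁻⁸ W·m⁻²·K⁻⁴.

For two infinite grey parallel plates, q = σ(T₁⁴ − T₂⁴)/(1/ε₁ + 1/ε₂ − 1).
T₁⁴ − T₂⁴ = 7.886×10⁹ − 7.545×10⁷ = 7.811×10⁹ K⁴.
1/ε₁ + 1/ε₂ − 1 = 1.333 + 2.273 − 1 = 2.606.
q = 5.67×10⁻⁸ × 7.811×10⁹ / 2.606.

q ≈ 170 W/m²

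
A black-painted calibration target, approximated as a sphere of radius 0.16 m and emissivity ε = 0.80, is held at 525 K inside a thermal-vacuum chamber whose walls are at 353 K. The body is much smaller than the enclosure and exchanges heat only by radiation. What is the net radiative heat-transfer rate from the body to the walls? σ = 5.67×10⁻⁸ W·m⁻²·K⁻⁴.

P_net ≈ 882 W

For a small grey body in a large enclosure: P_net = εσA(T_body⁴ − T_wall⁴).
A = 4πr² = 0.3217 m²; T_body⁴ − T_wall⁴ = 7.597×10¹⁰ − 1.553×10¹⁰ = 6.044×10¹⁰ K⁴.
|P_net| = 0.80·5.67×10⁻⁸·0.3217·6.044×10¹⁰.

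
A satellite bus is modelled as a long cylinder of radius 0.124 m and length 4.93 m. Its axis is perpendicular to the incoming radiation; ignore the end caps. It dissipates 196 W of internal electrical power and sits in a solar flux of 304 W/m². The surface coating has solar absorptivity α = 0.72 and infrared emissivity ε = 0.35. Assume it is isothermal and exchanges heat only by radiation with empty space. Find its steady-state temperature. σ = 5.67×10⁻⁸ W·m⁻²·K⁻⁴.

At steady state, absorbed solar power + internal power = radiated power.
Absorbed: α·S·A_cross = 0.72·304·1.223 = 267.6 W (cross-section 2rL).
Total input = 267.6 + 196 = 463.6 W.
Radiated: εσ·A_surf·T⁴ with A_surf = 2πrL = 3.841 m².
T⁴ = 463.6/(0.35·5.67×10⁻⁸·3.841) = 6.082×10⁹ K⁴.

T ≈ 279 K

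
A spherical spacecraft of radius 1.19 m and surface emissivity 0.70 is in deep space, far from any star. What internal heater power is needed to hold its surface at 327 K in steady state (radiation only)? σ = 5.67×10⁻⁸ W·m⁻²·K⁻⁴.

P = εσ·4πr²·T⁴.
4πr² = 17.80 m²; T⁴ = 1.143×10¹⁰ K⁴.
P = 0.70·5.67×10⁻⁸·17.80·1.143×10¹⁰.

P ≈ 8080 W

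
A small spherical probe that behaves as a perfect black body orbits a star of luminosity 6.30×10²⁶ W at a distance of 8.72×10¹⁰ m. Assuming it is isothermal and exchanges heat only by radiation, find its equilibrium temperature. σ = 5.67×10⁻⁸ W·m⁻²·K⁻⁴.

T ≈ 413 K

First find the stellar flux at distance d: S = L/(4πd²) = 6.30×10²⁶/(4π·(8.72×10¹⁰)²) = 6593 W/m².
For an isothermal sphere, absorbed (1−a)S·πr² = emitted σ·4πr²·T⁴, so T⁴ = (1−a)S/(4σ).
T⁴ = 1.00·6593/(4·5.67×10⁻⁸) = 2.907×10¹⁰ K⁴.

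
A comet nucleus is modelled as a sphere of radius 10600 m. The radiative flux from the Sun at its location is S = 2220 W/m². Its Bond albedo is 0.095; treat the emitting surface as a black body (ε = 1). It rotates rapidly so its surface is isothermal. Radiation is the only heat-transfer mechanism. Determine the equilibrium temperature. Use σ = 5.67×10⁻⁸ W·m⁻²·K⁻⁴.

At equilibrium, absorbed power = emitted power.
Absorbing cross-section = πr² = 3.530×10⁸ m²; emitting surface = 4πr² = 1.412×10⁹ m² (ratio 4).
(1−a)S·A_cross = εσ·A_surf·T⁴  ⇒  T⁴ = (1−a)S/(4σ).
T⁴ = 0.905·2220/(4·5.67×10⁻⁸) = 8.858×10⁹ K⁴.
T = (8.858×10⁹)^(1/4).

T ≈ 307 K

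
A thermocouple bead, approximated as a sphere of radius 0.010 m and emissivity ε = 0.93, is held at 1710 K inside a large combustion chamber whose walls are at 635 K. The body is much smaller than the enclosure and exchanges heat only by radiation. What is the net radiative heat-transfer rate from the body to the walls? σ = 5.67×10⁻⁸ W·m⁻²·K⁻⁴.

P_net ≈ 556 W

For a small grey body in a large enclosure: P_net = εσA(T_body⁴ − T_wall⁴).
A = 4πr² = 0.001257 m²; T_body⁴ − T_wall⁴ = 8.550×10¹² − 1.626×10¹¹ = 8.388×10¹² K⁴.
|P_net| = 0.93·5.67×10⁻⁸·0.001257·8.388×10¹².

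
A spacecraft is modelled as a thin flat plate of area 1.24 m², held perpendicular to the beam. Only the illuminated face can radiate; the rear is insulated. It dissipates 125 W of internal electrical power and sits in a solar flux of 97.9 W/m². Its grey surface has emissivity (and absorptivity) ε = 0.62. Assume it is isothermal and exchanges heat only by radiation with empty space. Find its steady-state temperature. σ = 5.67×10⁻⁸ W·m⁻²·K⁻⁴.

At steady state, absorbed solar power + internal power = radiated power.
Absorbed: α·S·A_cross = 0.62·97.9·1.240 = 75.27 W (cross-section A).
Total input = 75.27 + 125 = 200.3 W.
Radiated: εσ·A_surf·T⁴ with A_surf = A = 1.240 m².
T⁴ = 200.3/(0.62·5.67×10⁻⁸·1.240) = 4.594×10⁹ K⁴.

T ≈ 260 K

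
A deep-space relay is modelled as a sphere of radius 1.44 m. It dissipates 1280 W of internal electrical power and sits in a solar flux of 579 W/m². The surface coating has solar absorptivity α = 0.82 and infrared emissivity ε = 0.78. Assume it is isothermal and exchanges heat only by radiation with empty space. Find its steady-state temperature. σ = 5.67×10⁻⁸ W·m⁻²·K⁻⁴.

At steady state, absorbed solar power + internal power = radiated power.
Absorbed: α·S·A_cross = 0.82·579·6.514 = 3093 W (cross-section πr²).
Total input = 3093 + 1280 = 4373 W.
Radiated: εσ·A_surf·T⁴ with A_surf = 4πr² = 26.06 m².
T⁴ = 4373/(0.78·5.67×10⁻⁸·26.06) = 3.795×10⁹ K⁴.

T ≈ 248 K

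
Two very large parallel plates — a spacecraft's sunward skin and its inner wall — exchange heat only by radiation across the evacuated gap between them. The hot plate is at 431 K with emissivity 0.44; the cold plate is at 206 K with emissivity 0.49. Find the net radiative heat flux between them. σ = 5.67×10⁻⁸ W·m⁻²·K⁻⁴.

For two infinite grey parallel plates, q = σ(T₁⁴ − T₂⁴)/(1/ε₁ + 1/ε₂ − 1).
T₁⁴ − T₂⁴ = 3.451×10¹⁰ − 1.801×10⁹ = 3.271×10¹⁰ K⁴.
1/ε₁ + 1/ε₂ − 1 = 2.273 + 2.041 − 1 = 3.314.
q = 5.67×10⁻⁸ × 3.271×10¹⁰ / 3.314.

q ≈ 560 W/m²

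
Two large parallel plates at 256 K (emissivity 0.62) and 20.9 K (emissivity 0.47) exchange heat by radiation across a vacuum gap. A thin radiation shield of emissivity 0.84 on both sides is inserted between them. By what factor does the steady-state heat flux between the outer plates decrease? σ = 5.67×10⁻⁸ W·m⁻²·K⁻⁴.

Without shield: q₀ = σΔ(T⁴)/(1/ε₁+1/ε₂−1) with denominator 2.741.
With shield the two gaps are in series; the resistances add: (1/ε₁+1/ε_s−1)+(1/ε_s+1/ε₂−1) = 1.803+2.318 = 4.122.
Heat-flux ratio q₀/q = 4.122/2.741.

factor ≈ 1.50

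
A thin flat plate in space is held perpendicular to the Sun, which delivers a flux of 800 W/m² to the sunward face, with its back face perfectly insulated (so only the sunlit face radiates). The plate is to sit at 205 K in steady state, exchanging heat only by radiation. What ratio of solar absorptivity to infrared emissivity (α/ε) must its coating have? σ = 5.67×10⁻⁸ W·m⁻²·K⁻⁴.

Balance: αS·A = εσ·1A·T⁴ ⇒ α/ε = σT⁴/S.
α/ε = 5.67×10⁻⁸·(205)⁴/800 = 5.67×10⁻⁸·1.766×10⁹/800.

α/ε ≈ 0.125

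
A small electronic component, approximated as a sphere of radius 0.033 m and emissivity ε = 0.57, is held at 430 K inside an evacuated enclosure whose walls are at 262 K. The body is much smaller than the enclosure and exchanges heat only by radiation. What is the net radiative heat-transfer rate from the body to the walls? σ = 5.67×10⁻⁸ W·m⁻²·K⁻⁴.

P_net ≈ 13.0 W

For a small grey body in a large enclosure: P_net = εσA(T_body⁴ − T_wall⁴).
A = 4πr² = 0.01368 m²; T_body⁴ − T_wall⁴ = 3.419×10¹⁰ − 4.712×10⁹ = 2.948×10¹⁰ K⁴.
|P_net| = 0.57·5.67×10⁻⁸·0.01368·2.948×10¹⁰.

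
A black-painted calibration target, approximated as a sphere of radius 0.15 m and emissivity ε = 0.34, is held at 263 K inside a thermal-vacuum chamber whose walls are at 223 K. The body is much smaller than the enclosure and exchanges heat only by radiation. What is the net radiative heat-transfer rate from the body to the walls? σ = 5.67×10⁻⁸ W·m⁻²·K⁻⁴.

P_net ≈ 12.6 W

For a small grey body in a large enclosure: P_net = εσA(T_body⁴ − T_wall⁴).
A = 4πr² = 0.2827 m²; T_body⁴ − T_wall⁴ = 4.784×10⁹ − 2.473×10⁹ = 2.311×10⁹ K⁴.
|P_net| = 0.34·5.67×10⁻⁸·0.2827·2.311×10⁹.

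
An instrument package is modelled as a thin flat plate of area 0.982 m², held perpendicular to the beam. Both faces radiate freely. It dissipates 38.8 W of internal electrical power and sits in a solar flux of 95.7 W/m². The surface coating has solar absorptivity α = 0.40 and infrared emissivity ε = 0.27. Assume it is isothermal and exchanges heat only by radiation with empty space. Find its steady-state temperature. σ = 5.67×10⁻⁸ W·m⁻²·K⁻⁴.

At steady state, absorbed solar power + internal power = radiated power.
Absorbed: α·S·A_cross = 0.40·95.7·0.9820 = 37.59 W (cross-section A).
Total input = 37.59 + 38.8 = 76.39 W.
Radiated: εσ·A_surf·T⁴ with A_surf = 2A = 1.964 m².
T⁴ = 76.39/(0.27·5.67×10⁻⁸·1.964) = 2.541×10⁹ K⁴.

T ≈ 225 K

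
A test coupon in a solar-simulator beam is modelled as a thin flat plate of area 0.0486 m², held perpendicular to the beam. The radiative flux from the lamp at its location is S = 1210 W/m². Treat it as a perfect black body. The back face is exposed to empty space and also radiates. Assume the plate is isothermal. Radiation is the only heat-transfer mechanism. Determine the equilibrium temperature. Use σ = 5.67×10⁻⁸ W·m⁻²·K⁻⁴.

At equilibrium, absorbed power = emitted power.
Absorbing cross-section = A = 0.04860 m²; emitting surface = 2A = 0.09720 m² (ratio 2).
S·A_cross = εσ·A_surf·T⁴  ⇒  T⁴ = S/(2σ).
T⁴ = 1.00·1210/(2·5.67×10⁻⁸) = 1.067×10¹⁰ K⁴.
T = (1.067×10¹⁰)^(1/4).

T ≈ 321 K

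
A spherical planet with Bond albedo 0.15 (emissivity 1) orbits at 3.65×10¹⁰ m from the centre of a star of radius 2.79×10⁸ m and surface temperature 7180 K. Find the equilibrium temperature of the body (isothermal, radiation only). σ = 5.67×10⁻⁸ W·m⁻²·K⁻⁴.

The star's surface emits σT_*⁴; at distance d the flux is S = σT_*⁴(R_*/d)².
S = 5.67×10⁻⁸·(7180)⁴·(2.79×10⁸/3.65×10¹⁰)² = 8804 W/m².
For an isothermal sphere T⁴ = (1−a)S/(4σ) = 3.300×10¹⁰ K⁴.

T ≈ 426 K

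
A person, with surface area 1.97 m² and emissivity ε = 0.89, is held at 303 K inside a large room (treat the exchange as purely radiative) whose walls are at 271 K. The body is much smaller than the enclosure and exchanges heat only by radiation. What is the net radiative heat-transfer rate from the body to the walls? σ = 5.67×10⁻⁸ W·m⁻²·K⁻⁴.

For a small grey body in a large enclosure: P_net = εσA(T_body⁴ − T_wall⁴).
A = 1.97 m²; T_body⁴ − T_wall⁴ = 8.429×10⁹ − 5.394×10⁹ = 3.035×10⁹ K⁴.
|P_net| = 0.89·5.67×10⁻⁸·1.970·3.035×10⁹.

P_net ≈ 302 W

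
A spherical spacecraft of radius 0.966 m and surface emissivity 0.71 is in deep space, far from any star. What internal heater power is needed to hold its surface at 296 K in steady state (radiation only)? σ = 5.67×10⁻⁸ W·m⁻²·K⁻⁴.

P = εσ·4πr²·T⁴.
4πr² = 11.73 m²; T⁴ = 7.677×10⁹ K⁴.
P = 0.71·5.67×10⁻⁸·11.73·7.677×10⁹.

P ≈ 3620 W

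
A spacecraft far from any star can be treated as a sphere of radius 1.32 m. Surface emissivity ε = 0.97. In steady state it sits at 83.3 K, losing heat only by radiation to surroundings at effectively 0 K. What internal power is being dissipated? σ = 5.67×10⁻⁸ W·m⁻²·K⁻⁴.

Steady state: P = εσA T⁴.
A = 4πr² = 21.90 m²; T⁴ = (83.3)⁴ = 4.815×10⁷ K⁴.
P = 0.97 × 5.67×10⁻⁸ × 21.90 × 4.815×10⁷.

P ≈ 58.0 W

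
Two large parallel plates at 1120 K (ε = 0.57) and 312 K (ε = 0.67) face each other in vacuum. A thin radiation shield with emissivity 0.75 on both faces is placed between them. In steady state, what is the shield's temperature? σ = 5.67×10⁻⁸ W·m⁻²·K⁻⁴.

In steady state the net flux on the hot side equals that on the cold side.
σ(T₁⁴−T_s⁴)/D₁ = σ(T_s⁴−T₂⁴)/D₂, with D₁ = 1/ε₁+1/ε_s−1 = 2.088, D₂ = 1/ε_s+1/ε₂−1 = 1.826.
Solve for T_s⁴: T_s⁴ = (D₂·T₁⁴ + D₁·T₂⁴)/(D₁+D₂) = 7.392×10¹¹ K⁴.

T_s ≈ 927 K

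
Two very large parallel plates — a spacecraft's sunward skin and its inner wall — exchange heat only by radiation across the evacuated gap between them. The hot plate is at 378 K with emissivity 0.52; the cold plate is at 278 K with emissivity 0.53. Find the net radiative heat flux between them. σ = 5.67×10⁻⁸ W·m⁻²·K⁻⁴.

q ≈ 291 W/m²

For two infinite grey parallel plates, q = σ(T₁⁴ − T₂⁴)/(1/ε₁ + 1/ε₂ − 1).
T₁⁴ − T₂⁴ = 2.042×10¹⁰ − 5.973×10⁹ = 1.444×10¹⁰ K⁴.
1/ε₁ + 1/ε₂ − 1 = 1.923 + 1.887 − 1 = 2.810.
q = 5.67×10⁻⁸ × 1.444×10¹⁰ / 2.810.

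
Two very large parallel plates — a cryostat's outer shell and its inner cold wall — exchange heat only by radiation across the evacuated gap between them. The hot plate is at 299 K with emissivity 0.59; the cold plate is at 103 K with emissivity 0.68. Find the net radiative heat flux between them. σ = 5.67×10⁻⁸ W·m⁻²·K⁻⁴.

For two infinite grey parallel plates, q = σ(T₁⁴ − T₂⁴)/(1/ε₁ + 1/ε₂ − 1).
T₁⁴ − T₂⁴ = 7.993×10⁹ − 1.126×10⁸ = 7.880×10⁹ K⁴.
1/ε₁ + 1/ε₂ − 1 = 1.695 + 1.471 − 1 = 2.166.
q = 5.67×10⁻⁸ × 7.880×10⁹ / 2.166.

q ≈ 206 W/m²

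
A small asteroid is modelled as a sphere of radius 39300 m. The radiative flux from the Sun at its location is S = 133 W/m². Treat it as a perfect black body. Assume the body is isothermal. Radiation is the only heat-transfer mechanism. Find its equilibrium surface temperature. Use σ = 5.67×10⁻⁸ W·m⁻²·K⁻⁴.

At equilibrium, absorbed power = emitted power.
Absorbing cross-section = πr² = 4.852×10⁹ m²; emitting surface = 4πr² = 1.941×10¹⁰ m² (ratio 4).
S·A_cross = εσ·A_surf·T⁴  ⇒  T⁴ = S/(4σ).
T⁴ = 1.00·133/(4·5.67×10⁻⁸) = 5.864×10⁸ K⁴.
T = (5.864×10⁸)^(1/4).

T ≈ 156 K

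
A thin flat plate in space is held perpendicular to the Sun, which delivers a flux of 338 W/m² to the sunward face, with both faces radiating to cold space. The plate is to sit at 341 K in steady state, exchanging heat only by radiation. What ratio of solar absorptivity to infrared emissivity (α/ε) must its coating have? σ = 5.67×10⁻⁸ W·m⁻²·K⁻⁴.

α/ε ≈ 4.54

Balance: αS·A = εσ·2A·T⁴ ⇒ α/ε = 2σT⁴/S.
α/ε = 2·5.67×10⁻⁸·(341)⁴/338 = 2·5.67×10⁻⁸·1.352×10¹⁰/338.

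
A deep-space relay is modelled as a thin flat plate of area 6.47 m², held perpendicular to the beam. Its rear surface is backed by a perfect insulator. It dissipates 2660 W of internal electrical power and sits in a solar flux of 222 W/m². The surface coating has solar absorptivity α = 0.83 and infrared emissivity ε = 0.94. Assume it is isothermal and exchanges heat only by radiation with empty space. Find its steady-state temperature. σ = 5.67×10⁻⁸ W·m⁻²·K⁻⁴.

At steady state, absorbed solar power + internal power = radiated power.
Absorbed: α·S·A_cross = 0.83·222·6.470 = 1192 W (cross-section A).
Total input = 1192 + 2660 = 3852 W.
Radiated: εσ·A_surf·T⁴ with A_surf = A = 6.470 m².
T⁴ = 3852/(0.94·5.67×10⁻⁸·6.470) = 1.117×10¹⁰ K⁴.

T ≈ 325 K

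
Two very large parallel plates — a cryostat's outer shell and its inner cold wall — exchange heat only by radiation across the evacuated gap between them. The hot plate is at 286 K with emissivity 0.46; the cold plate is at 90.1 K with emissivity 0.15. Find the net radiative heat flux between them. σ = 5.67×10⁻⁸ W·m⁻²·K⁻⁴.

q ≈ 47.9 W/m²

For two infinite grey parallel plates, q = σ(T₁⁴ − T₂⁴)/(1/ε₁ + 1/ε₂ − 1).
T₁⁴ − T₂⁴ = 6.691×10⁹ − 6.590×10⁷ = 6.625×10⁹ K⁴.
1/ε₁ + 1/ε₂ − 1 = 2.174 + 6.667 − 1 = 7.841.
q = 5.67×10⁻⁸ × 6.625×10⁹ / 7.841.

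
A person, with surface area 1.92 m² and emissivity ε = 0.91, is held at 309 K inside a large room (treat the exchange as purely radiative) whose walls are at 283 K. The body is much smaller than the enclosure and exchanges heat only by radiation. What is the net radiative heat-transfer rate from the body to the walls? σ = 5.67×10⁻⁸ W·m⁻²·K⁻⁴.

P_net ≈ 268 W

For a small grey body in a large enclosure: P_net = εσA(T_body⁴ − T_wall⁴).
A = 1.92 m²; T_body⁴ − T_wall⁴ = 9.117×10⁹ − 6.414×10⁹ = 2.702×10⁹ K⁴.
|P_net| = 0.91·5.67×10⁻⁸·1.920·2.702×10⁹.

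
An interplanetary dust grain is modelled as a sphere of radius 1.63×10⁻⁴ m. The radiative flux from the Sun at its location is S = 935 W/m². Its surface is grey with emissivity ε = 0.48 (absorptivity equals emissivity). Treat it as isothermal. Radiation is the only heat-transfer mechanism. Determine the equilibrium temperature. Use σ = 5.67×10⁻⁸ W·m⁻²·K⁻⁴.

T ≈ 253 K

At equilibrium, absorbed power = emitted power.
Absorbing cross-section = πr² = 8.347×10⁻⁸ m²; emitting surface = 4πr² = 3.339×10⁻⁷ m² (ratio 4).
εS·A_cross = εσ·A_surf·T⁴  ⇒  T⁴ = S/(4σ)   (ε cancels).
T⁴ = 935/(4·5.67×10⁻⁸) = 4.123×10⁹ K⁴.
T = (4.123×10⁹)^(1/4).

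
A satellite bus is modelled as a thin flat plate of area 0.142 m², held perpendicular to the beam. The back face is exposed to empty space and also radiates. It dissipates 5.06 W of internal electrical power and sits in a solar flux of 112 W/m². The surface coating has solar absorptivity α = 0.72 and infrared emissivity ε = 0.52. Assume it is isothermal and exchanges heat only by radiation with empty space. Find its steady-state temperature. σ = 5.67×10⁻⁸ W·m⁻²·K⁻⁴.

At steady state, absorbed solar power + internal power = radiated power.
Absorbed: α·S·A_cross = 0.72·112·0.1420 = 11.45 W (cross-section A).
Total input = 11.45 + 5.06 = 16.51 W.
Radiated: εσ·A_surf·T⁴ with A_surf = 2A = 0.2840 m².
T⁴ = 16.51/(0.52·5.67×10⁻⁸·0.2840) = 1.972×10⁹ K⁴.

T ≈ 211 K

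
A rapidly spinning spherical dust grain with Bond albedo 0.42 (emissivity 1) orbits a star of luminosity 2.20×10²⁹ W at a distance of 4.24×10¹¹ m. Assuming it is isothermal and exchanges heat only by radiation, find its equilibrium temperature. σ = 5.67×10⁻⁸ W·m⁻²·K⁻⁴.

First find the stellar flux at distance d: S = L/(4πd²) = 2.20×10²⁹/(4π·(4.24×10¹¹)²) = 97380 W/m².
For an isothermal sphere, absorbed (1−a)S·πr² = emitted σ·4πr²·T⁴, so T⁴ = (1−a)S/(4σ).
T⁴ = 0.580·97380/(4·5.67×10⁻⁸) = 2.490×10¹¹ K⁴.

T ≈ 706 K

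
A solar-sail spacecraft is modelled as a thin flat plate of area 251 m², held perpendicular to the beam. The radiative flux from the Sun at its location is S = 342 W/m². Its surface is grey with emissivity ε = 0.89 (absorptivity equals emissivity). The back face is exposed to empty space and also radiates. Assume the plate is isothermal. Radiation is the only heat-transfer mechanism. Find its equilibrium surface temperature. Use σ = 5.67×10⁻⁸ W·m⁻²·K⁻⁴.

T ≈ 234 K

At equilibrium, absorbed power = emitted power.
Absorbing cross-section = A = 251.0 m²; emitting surface = 2A = 502.0 m² (ratio 2).
εS·A_cross = εσ·A_surf·T⁴  ⇒  T⁴ = S/(2σ)   (ε cancels).
T⁴ = 342/(2·5.67×10⁻⁸) = 3.016×10⁹ K⁴.
T = (3.016×10⁹)^(1/4).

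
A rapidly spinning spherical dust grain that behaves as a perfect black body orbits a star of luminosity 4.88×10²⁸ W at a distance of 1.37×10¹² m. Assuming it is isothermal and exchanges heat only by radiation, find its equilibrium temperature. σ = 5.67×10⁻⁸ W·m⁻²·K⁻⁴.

T ≈ 309 K

First find the stellar flux at distance d: S = L/(4πd²) = 4.88×10²⁸/(4π·(1.37×10¹²)²) = 2069 W/m².
For an isothermal sphere, absorbed (1−a)S·πr² = emitted σ·4πr²·T⁴, so T⁴ = (1−a)S/(4σ).
T⁴ = 1.00·2069/(4·5.67×10⁻⁸) = 9.123×10⁹ K⁴.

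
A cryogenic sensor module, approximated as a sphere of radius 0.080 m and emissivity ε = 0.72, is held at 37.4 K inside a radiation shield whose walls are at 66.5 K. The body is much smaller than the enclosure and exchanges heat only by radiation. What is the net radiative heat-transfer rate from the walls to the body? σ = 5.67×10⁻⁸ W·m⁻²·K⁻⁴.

P_net ≈ 0.0578 W

For a small grey body in a large enclosure: P_net = εσA(T_body⁴ − T_wall⁴).
A = 4πr² = 0.08042 m²; T_body⁴ − T_wall⁴ = 1.957×10⁶ − 1.956×10⁷ = -1.760×10⁷ K⁴.
|P_net| = 0.72·5.67×10⁻⁸·0.08042·1.760×10⁷.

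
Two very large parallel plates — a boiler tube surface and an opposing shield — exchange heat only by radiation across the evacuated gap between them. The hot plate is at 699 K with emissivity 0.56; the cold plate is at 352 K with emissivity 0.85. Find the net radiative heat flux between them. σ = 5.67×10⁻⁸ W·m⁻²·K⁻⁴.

q ≈ 6450 W/m²

For two infinite grey parallel plates, q = σ(T₁⁴ − T₂⁴)/(1/ε₁ + 1/ε₂ − 1).
T₁⁴ − T₂⁴ = 2.387×10¹¹ − 1.535×10¹⁰ = 2.234×10¹¹ K⁴.
1/ε₁ + 1/ε₂ − 1 = 1.786 + 1.176 − 1 = 1.962.
q = 5.67×10⁻⁸ × 2.234×10¹¹ / 1.962.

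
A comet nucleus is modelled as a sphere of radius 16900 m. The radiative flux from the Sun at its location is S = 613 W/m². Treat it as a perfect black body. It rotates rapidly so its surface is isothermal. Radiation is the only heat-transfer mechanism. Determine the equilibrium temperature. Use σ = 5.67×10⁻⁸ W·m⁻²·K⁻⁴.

T ≈ 228 K

At equilibrium, absorbed power = emitted power.
Absorbing cross-section = πr² = 8.973×10⁸ m²; emitting surface = 4πr² = 3.589×10⁹ m² (ratio 4).
S·A_cross = εσ·A_surf·T⁴  ⇒  T⁴ = S/(4σ).
T⁴ = 1.00·613/(4·5.67×10⁻⁸) = 2.703×10⁹ K⁴.
T = (2.703×10⁹)^(1/4).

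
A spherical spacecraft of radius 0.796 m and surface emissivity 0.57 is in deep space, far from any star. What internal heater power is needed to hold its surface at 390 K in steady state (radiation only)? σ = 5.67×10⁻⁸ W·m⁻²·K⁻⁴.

P ≈ 5950 W

P = εσ·4πr²·T⁴.
4πr² = 7.962 m²; T⁴ = 2.313×10¹⁰ K⁴.
P = 0.57·5.67×10⁻⁸·7.962·2.313×10¹⁰.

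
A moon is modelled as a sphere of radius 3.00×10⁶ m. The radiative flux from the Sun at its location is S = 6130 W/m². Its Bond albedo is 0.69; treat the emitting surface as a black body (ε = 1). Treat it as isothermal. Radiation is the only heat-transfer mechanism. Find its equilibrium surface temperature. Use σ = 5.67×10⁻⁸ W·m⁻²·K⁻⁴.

At equilibrium, absorbed power = emitted power.
Absorbing cross-section = πr² = 2.827×10¹³ m²; emitting surface = 4πr² = 1.131×10¹⁴ m² (ratio 4).
(1−a)S·A_cross = εσ·A_surf·T⁴  ⇒  T⁴ = (1−a)S/(4σ).
T⁴ = 0.310·6130/(4·5.67×10⁻⁸) = 8.379×10⁹ K⁴.
T = (8.379×10⁹)^(1/4).

T ≈ 303 K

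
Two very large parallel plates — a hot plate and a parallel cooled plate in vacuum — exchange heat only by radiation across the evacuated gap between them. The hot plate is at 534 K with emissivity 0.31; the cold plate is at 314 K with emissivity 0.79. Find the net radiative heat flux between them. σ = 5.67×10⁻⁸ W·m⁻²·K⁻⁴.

For two infinite grey parallel plates, q = σ(T₁⁴ − T₂⁴)/(1/ε₁ + 1/ε₂ − 1).
T₁⁴ − T₂⁴ = 8.131×10¹⁰ − 9.721×10⁹ = 7.159×10¹⁰ K⁴.
1/ε₁ + 1/ε₂ − 1 = 3.226 + 1.266 − 1 = 3.492.
q = 5.67×10⁻⁸ × 7.159×10¹⁰ / 3.492.

q ≈ 1160 W/m²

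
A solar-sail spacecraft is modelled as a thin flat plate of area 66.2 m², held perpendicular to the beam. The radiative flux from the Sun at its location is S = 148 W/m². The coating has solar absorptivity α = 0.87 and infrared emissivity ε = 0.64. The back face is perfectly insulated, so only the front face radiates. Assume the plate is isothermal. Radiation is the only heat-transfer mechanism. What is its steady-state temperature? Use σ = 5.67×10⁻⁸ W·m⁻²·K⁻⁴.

At equilibrium, absorbed power = emitted power.
Absorbing cross-section = A = 66.20 m²; emitting surface = A = 66.20 m² (ratio 1).
αS·A_cross = εσ·A_surf·T⁴  ⇒  T⁴ = αS/(ε·1σ).
T⁴ = 0.870·148/(0.64·1·5.67×10⁻⁸) = 3.548×10⁹ K⁴.
T = (3.548×10⁹)^(1/4).

T ≈ 244 K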